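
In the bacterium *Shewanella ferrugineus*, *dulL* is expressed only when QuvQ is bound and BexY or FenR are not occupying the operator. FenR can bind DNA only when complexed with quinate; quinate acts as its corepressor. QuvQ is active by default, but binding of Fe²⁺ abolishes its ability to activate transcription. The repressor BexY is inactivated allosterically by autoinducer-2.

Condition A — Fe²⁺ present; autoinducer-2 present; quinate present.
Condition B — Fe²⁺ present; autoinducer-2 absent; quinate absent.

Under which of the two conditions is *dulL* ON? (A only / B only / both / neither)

Condition A:
Fe²⁺ is present, so QuvQ is inactive.
Autoinducer-2 is present, so BexY is inactive.
Quinate is present, so FenR is active.
With repressor FenR bound, *dulL* is not transcribed.
→ *dulL* is OFF in A.
Condition B:
Fe²⁺ is present, so QuvQ is inactive.
Autoinducer-2 is absent, so BexY is active.
Quinate is absent, so FenR is inactive.
With repressor BexY bound, *dulL* is not transcribed.
→ *dulL* is OFF in B.

neither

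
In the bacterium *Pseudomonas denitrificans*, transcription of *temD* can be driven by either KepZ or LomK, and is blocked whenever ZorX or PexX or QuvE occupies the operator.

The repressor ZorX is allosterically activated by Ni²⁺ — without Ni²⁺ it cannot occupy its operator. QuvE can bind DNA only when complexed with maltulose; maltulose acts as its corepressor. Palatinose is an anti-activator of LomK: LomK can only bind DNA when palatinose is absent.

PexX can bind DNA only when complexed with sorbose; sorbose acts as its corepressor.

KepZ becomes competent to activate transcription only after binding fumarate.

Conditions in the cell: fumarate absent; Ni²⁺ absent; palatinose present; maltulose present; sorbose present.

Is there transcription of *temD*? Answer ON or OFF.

OFF

Fumarate is absent, so KepZ is inactive.
Ni²⁺ is absent, so ZorX is inactive.
Sorbose is present, so PexX is active.
Maltulose is present, so QuvE is active.
Palatinose is present, so LomK is inactive.
With repressor PexX bound, *temD* is not transcribed.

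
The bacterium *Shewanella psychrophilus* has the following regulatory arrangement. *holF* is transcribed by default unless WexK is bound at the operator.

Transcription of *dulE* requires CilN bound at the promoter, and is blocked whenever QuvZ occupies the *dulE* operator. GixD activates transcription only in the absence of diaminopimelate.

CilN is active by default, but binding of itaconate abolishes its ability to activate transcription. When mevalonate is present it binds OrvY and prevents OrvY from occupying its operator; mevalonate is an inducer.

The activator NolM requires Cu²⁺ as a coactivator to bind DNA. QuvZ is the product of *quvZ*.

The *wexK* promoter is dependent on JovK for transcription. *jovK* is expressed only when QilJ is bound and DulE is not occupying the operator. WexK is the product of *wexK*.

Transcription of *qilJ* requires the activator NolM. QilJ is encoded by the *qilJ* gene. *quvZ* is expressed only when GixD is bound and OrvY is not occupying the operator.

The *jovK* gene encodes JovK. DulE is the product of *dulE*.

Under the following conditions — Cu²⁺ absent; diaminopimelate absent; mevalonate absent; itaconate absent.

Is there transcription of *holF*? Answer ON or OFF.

ON

Diaminopimelate is absent, so GixD is active.
Mevalonate is absent, so OrvY is active.
With repressor OrvY bound, *quvZ* is not transcribed.
So QuvZ is not produced.
Itaconate is absent, so CilN is active.
No repressor is bound and CilN is active, so *dulE* is transcribed.
So DulE is produced and active.
Cu²⁺ is absent, so NolM is inactive.
Required activator NolM is absent, so *qilJ* is not transcribed.
So QilJ is not produced.
With repressor DulE bound, *jovK* is not transcribed.
So JovK is not produced.
Required activator JovK is absent, so *wexK* is not transcribed.
So WexK is not produced.
With no repressor bound, *holF* is transcribed.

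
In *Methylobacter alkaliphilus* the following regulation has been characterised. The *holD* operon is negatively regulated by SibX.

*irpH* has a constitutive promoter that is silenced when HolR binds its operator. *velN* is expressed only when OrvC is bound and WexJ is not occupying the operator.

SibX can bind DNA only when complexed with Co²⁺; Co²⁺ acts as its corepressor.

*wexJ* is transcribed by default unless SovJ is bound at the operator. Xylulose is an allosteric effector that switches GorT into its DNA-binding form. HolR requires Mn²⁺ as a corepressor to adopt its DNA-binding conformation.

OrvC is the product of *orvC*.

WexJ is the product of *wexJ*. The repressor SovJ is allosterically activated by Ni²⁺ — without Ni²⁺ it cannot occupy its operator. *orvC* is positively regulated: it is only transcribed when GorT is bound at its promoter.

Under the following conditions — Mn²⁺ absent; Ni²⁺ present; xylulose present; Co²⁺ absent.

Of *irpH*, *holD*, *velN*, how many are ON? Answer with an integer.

Mn²⁺ is absent, so HolR is inactive.
With no repressor bound, *irpH* is transcribed.
→ *irpH* is ON.
Co²⁺ is absent, so SibX is inactive.
With no repressor bound, *holD* is transcribed.
→ *holD* is ON.
Ni²⁺ is present, so SovJ is active.
With repressor SovJ bound, *wexJ* is not transcribed.
So WexJ is not produced.
Xylulose is present, so GorT is active.
No repressor is bound and GorT is active, so *orvC* is transcribed.
So OrvC is produced and active.
No repressor is bound and OrvC is active, so *velN* is transcribed.
→ *velN* is ON.
3 of the 3 genes are transcribed.

3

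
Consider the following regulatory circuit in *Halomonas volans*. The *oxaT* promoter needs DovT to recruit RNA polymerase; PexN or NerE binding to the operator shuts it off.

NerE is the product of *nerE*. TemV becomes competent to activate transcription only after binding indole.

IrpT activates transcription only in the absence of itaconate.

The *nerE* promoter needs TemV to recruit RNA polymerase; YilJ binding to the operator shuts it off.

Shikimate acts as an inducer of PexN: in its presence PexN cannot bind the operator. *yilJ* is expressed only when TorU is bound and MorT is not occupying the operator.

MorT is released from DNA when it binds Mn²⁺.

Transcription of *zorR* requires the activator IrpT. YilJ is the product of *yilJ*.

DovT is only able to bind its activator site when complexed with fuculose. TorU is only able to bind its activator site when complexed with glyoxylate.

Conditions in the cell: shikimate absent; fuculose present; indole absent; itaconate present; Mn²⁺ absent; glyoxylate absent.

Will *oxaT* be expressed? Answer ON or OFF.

Fuculose is present, so DovT is active.
Shikimate is absent, so PexN is active.
Glyoxylate is absent, so TorU is inactive.
Mn²⁺ is absent, so MorT is active.
With repressor MorT bound, *yilJ* is not transcribed.
So YilJ is not produced.
Indole is absent, so TemV is inactive.
Required activator TemV is absent, so *nerE* is not transcribed.
So NerE is not produced.
With repressor PexN bound, *oxaT* is not transcribed.

OFF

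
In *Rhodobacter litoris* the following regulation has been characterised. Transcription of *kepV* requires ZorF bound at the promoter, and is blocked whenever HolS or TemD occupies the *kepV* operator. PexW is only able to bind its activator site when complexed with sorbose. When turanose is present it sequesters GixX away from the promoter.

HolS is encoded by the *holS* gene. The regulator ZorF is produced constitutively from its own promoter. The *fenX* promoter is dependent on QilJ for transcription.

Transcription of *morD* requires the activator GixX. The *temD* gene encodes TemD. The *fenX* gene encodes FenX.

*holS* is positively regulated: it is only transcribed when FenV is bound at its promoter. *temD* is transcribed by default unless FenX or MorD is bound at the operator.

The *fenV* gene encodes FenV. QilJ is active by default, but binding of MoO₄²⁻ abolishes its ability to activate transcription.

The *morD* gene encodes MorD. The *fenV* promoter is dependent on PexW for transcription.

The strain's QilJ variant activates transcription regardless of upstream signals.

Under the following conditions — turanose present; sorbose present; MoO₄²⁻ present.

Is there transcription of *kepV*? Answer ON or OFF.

ZorF is produced constitutively and is active.
Sorbose is present, so PexW is active.
No repressor is bound and PexW is active, so *fenV* is transcribed.
So FenV is produced and active.
No repressor is bound and FenV is active, so *holS* is transcribed.
So HolS is produced and active.
QilJ is constitutively active in this strain.
No repressor is bound and QilJ is active, so *fenX* is transcribed.
So FenX is produced and active.
Turanose is present, so GixX is inactive.
Required activator GixX is absent, so *morD* is not transcribed.
So MorD is not produced.
With repressor FenX bound, *temD* is not transcribed.
So TemD is not produced.
With repressor HolS bound, *kepV* is not transcribed.

OFF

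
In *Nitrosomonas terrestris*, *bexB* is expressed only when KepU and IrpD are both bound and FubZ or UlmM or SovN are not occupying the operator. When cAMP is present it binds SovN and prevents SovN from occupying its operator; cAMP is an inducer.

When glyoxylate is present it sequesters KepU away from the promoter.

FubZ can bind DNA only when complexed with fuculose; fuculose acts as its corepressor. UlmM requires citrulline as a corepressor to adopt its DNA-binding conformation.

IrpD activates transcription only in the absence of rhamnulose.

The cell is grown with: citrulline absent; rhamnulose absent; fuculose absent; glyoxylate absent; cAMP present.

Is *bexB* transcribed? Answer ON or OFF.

ON

Fuculose is absent, so FubZ is inactive.
Citrulline is absent, so UlmM is inactive.
Glyoxylate is absent, so KepU is active.
cAMP is present, so SovN is inactive.
Rhamnulose is absent, so IrpD is active.
No repressor is bound and KepU and IrpD are active, so *bexB* is transcribed.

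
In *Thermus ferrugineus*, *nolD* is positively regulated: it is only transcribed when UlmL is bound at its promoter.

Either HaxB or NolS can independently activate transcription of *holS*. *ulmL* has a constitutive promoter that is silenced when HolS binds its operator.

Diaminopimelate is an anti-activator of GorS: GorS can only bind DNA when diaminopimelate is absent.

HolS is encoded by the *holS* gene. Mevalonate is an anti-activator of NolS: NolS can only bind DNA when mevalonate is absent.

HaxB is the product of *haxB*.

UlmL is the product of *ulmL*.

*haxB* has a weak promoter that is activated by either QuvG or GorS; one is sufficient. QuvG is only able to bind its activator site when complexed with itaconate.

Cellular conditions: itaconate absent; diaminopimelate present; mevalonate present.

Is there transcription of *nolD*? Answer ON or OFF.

Itaconate is absent, so QuvG is inactive.
Diaminopimelate is present, so GorS is inactive.
No activator is available at the *haxB* promoter, so *haxB* is not transcribed.
So HaxB is not produced.
Mevalonate is present, so NolS is inactive.
No activator is available at the *holS* promoter, so *holS* is not transcribed.
So HolS is not produced.
With no repressor bound, *ulmL* is transcribed.
So UlmL is produced and active.
No repressor is bound and UlmL is active, so *nolD* is transcribed.

ON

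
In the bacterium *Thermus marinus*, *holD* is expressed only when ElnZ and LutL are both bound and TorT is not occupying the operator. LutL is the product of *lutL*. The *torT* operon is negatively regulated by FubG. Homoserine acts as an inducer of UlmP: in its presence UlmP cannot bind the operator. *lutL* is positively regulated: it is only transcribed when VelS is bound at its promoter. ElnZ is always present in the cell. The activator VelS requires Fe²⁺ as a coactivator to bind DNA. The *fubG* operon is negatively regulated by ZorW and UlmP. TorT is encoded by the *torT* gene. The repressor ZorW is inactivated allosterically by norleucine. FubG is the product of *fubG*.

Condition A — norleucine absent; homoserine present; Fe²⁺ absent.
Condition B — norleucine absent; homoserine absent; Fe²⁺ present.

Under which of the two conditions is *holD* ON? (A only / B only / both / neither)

Condition A:
ElnZ is produced constitutively and is active.
Norleucine is absent, so ZorW is active.
Homoserine is present, so UlmP is inactive.
With repressor ZorW bound, *fubG* is not transcribed.
So FubG is not produced.
With no repressor bound, *torT* is transcribed.
So TorT is produced and active.
Fe²⁺ is absent, so VelS is inactive.
Required activator VelS is absent, so *lutL* is not transcribed.
So LutL is not produced.
With repressor TorT bound, *holD* is not transcribed.
→ *holD* is OFF in A.
Condition B:
ElnZ is produced constitutively and is active.
Norleucine is absent, so ZorW is active.
Homoserine is absent, so UlmP is active.
With repressor ZorW bound, *fubG* is not transcribed.
So FubG is not produced.
With no repressor bound, *torT* is transcribed.
So TorT is produced and active.
Fe²⁺ is present, so VelS is active.
No repressor is bound and VelS is active, so *lutL* is transcribed.
So LutL is produced and active.
With repressor TorT bound, *holD* is not transcribed.
→ *holD* is OFF in B.

neither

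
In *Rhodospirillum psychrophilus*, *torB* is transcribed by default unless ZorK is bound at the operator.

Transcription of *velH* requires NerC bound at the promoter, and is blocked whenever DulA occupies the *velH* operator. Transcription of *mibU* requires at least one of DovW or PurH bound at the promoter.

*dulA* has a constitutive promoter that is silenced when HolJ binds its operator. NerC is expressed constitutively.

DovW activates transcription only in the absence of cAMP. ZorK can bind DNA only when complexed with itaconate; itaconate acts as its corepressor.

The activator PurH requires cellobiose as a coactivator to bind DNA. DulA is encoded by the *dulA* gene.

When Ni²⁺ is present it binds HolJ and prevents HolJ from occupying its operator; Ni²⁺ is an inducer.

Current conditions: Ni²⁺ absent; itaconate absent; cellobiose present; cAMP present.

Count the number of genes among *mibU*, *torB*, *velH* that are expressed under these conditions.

cAMP is present, so DovW is inactive.
Cellobiose is present, so PurH is active.
Activator PurH is present, so *mibU* is transcribed.
→ *mibU* is ON.
Itaconate is absent, so ZorK is inactive.
With no repressor bound, *torB* is transcribed.
→ *torB* is ON.
NerC is produced constitutively and is active.
Ni²⁺ is absent, so HolJ is active.
With repressor HolJ bound, *dulA* is not transcribed.
So DulA is not produced.
No repressor is bound and NerC is active, so *velH* is transcribed.
→ *velH* is ON.
3 of the 3 genes are transcribed.

3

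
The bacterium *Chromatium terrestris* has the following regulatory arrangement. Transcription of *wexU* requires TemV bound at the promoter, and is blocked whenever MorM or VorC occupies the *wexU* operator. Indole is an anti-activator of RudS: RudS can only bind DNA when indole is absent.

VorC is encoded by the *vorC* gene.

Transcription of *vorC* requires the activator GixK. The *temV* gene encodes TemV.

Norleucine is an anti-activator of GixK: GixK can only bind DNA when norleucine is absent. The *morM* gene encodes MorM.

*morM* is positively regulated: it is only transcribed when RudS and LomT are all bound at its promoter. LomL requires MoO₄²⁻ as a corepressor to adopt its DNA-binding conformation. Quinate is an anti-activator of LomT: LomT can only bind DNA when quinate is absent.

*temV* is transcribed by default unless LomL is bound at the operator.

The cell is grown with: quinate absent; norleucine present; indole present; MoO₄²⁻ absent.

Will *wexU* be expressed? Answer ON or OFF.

ON

Indole is present, so RudS is inactive.
Quinate is absent, so LomT is active.
Required activator RudS is absent, so *morM* is not transcribed.
So MorM is not produced.
MoO₄²⁻ is absent, so LomL is inactive.
With no repressor bound, *temV* is transcribed.
So TemV is produced and active.
Norleucine is present, so GixK is inactive.
Required activator GixK is absent, so *vorC* is not transcribed.
So VorC is not produced.
No repressor is bound and TemV is active, so *wexU* is transcribed.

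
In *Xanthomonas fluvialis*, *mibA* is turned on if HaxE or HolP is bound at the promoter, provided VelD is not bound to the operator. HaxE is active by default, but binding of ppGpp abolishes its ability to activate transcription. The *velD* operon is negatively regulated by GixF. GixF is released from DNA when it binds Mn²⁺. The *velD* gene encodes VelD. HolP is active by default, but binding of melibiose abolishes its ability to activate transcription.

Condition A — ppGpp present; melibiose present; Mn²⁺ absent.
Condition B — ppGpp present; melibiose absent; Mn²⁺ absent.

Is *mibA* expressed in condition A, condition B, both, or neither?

Condition A:
ppGpp is present, so HaxE is inactive.
Melibiose is present, so HolP is inactive.
Mn²⁺ is absent, so GixF is active.
With repressor GixF bound, *velD* is not transcribed.
So VelD is not produced.
No activator is available at the *mibA* promoter, so *mibA* is not transcribed.
→ *mibA* is OFF in A.
Condition B:
ppGpp is present, so HaxE is inactive.
Melibiose is absent, so HolP is active.
Mn²⁺ is absent, so GixF is active.
With repressor GixF bound, *velD* is not transcribed.
So VelD is not produced.
Activator HolP is present, so *mibA* is transcribed.
→ *mibA* is ON in B.

B only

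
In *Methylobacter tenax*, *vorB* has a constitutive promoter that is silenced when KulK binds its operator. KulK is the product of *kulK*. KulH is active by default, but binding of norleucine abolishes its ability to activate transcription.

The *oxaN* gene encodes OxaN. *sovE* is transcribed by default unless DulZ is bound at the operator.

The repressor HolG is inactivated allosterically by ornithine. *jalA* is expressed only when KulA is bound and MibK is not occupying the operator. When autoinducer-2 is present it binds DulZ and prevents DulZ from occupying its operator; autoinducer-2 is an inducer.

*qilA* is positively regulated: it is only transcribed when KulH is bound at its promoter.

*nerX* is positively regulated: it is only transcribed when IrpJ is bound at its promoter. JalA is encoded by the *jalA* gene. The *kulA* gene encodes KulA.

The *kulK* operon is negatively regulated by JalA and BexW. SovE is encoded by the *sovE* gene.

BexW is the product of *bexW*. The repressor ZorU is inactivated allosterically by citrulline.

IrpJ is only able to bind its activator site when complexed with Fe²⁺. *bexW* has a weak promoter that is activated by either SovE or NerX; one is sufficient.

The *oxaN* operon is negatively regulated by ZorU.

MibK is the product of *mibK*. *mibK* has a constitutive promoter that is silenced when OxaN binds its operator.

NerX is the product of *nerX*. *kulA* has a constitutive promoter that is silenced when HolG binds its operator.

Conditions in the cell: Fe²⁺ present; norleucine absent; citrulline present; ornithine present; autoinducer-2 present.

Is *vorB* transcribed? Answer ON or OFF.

Citrulline is present, so ZorU is inactive.
With no repressor bound, *oxaN* is transcribed.
So OxaN is produced and active.
With repressor OxaN bound, *mibK* is not transcribed.
So MibK is not produced.
Ornithine is present, so HolG is inactive.
With no repressor bound, *kulA* is transcribed.
So KulA is produced and active.
No repressor is bound and KulA is active, so *jalA* is transcribed.
So JalA is produced and active.
Autoinducer-2 is present, so DulZ is inactive.
With no repressor bound, *sovE* is transcribed.
So SovE is produced and active.
Fe²⁺ is present, so IrpJ is active.
No repressor is bound and IrpJ is active, so *nerX* is transcribed.
So NerX is produced and active.
Activator SovE is present, so *bexW* is transcribed.
So BexW is produced and active.
With repressor JalA bound, *kulK* is not transcribed.
So KulK is not produced.
With no repressor bound, *vorB* is transcribed.

ON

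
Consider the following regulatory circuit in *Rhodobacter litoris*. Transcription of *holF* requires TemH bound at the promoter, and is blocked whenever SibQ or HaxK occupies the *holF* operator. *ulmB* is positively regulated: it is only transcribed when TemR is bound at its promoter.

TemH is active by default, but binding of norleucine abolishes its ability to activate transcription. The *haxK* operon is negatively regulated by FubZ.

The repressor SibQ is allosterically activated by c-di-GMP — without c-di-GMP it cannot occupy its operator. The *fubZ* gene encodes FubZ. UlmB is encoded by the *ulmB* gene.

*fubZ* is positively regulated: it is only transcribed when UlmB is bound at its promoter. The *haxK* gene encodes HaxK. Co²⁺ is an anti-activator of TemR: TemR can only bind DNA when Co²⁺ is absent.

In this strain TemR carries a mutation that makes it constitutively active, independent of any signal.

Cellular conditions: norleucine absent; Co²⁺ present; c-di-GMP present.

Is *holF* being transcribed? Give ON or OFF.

Norleucine is absent, so TemH is active.
c-di-GMP is present, so SibQ is active.
TemR is constitutively active in this strain.
No repressor is bound and TemR is active, so *ulmB* is transcribed.
So UlmB is produced and active.
No repressor is bound and UlmB is active, so *fubZ* is transcribed.
So FubZ is produced and active.
With repressor FubZ bound, *haxK* is not transcribed.
So HaxK is not produced.
With repressor SibQ bound, *holF* is not transcribed.

OFF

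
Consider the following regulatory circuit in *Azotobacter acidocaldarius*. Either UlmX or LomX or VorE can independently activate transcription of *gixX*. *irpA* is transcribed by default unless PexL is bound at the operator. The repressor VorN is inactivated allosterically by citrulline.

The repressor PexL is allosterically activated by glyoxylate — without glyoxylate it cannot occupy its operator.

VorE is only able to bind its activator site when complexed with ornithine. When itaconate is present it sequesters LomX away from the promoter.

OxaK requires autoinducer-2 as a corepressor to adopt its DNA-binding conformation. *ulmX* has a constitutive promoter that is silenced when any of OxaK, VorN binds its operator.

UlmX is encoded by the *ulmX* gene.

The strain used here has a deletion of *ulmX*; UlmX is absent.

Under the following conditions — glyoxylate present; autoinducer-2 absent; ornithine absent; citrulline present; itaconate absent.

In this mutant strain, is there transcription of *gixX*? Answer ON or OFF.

UlmX is non-functional in this strain, so it has no effect.
Itaconate is absent, so LomX is active.
Ornithine is absent, so VorE is inactive.
Activator LomX is present, so *gixX* is transcribed.

ON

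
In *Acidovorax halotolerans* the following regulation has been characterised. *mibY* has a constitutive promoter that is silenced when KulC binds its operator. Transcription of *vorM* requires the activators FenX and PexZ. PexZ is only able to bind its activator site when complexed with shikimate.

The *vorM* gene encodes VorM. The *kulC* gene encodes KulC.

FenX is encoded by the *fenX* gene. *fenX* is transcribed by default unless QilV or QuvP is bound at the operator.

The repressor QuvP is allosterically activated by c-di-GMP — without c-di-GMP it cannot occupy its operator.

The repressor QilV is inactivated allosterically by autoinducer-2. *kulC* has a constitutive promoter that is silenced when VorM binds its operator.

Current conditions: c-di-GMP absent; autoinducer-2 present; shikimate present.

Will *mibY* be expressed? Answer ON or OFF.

Autoinducer-2 is present, so QilV is inactive.
c-di-GMP is absent, so QuvP is inactive.
With no repressor bound, *fenX* is transcribed.
So FenX is produced and active.
Shikimate is present, so PexZ is active.
No repressor is bound and FenX and PexZ are active, so *vorM* is transcribed.
So VorM is produced and active.
With repressor VorM bound, *kulC* is not transcribed.
So KulC is not produced.
With no repressor bound, *mibY* is transcribed.

ON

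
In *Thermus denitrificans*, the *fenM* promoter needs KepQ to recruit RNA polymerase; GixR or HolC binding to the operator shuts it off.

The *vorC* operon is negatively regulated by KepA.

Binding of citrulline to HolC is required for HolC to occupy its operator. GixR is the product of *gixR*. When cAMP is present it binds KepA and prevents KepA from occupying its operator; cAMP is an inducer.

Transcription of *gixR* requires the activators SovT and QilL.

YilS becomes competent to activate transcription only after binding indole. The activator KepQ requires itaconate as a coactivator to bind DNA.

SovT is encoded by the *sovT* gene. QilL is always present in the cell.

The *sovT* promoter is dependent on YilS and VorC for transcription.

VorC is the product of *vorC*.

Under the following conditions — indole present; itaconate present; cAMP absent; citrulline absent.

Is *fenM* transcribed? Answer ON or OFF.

ON

Indole is present, so YilS is active.
cAMP is absent, so KepA is active.
With repressor KepA bound, *vorC* is not transcribed.
So VorC is not produced.
Required activator VorC is absent, so *sovT* is not transcribed.
So SovT is not produced.
QilL is produced constitutively and is active.
Required activator SovT is absent, so *gixR* is not transcribed.
So GixR is not produced.
Citrulline is absent, so HolC is inactive.
Itaconate is present, so KepQ is active.
No repressor is bound and KepQ is active, so *fenM* is transcribed.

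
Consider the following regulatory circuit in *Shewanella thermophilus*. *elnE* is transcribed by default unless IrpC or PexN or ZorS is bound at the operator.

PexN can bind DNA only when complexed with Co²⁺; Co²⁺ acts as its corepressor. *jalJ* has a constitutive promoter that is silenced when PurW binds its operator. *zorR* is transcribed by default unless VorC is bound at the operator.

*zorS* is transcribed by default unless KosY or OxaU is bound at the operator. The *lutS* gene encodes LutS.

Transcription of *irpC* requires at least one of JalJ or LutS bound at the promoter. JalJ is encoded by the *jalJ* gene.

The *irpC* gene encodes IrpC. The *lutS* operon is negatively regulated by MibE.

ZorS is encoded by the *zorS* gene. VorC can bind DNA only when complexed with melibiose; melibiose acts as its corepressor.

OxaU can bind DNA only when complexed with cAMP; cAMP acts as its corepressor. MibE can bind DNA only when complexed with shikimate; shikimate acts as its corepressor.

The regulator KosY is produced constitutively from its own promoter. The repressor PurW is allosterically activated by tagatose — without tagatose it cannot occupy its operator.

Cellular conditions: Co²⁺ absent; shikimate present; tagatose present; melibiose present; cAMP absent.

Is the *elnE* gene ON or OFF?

Tagatose is present, so PurW is active.
With repressor PurW bound, *jalJ* is not transcribed.
So JalJ is not produced.
Shikimate is present, so MibE is active.
With repressor MibE bound, *lutS* is not transcribed.
So LutS is not produced.
No activator is available at the *irpC* promoter, so *irpC* is not transcribed.
So IrpC is not produced.
Co²⁺ is absent, so PexN is inactive.
KosY is produced constitutively and is active.
cAMP is absent, so OxaU is inactive.
With repressor KosY bound, *zorS* is not transcribed.
So ZorS is not produced.
With no repressor bound, *elnE* is transcribed.

ON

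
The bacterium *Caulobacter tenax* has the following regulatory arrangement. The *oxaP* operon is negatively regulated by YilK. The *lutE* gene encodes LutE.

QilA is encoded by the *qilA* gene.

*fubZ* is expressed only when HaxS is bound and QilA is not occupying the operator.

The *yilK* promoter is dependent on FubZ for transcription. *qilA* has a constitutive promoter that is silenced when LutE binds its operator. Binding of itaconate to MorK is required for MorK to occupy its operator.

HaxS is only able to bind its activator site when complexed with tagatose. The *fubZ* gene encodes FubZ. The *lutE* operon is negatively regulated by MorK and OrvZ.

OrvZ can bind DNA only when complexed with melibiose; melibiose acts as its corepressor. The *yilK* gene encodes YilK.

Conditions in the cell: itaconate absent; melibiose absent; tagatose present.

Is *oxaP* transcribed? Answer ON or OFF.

OFF

Itaconate is absent, so MorK is inactive.
Melibiose is absent, so OrvZ is inactive.
With no repressor bound, *lutE* is transcribed.
So LutE is produced and active.
With repressor LutE bound, *qilA* is not transcribed.
So QilA is not produced.
Tagatose is present, so HaxS is active.
No repressor is bound and HaxS is active, so *fubZ* is transcribed.
So FubZ is produced and active.
No repressor is bound and FubZ is active, so *yilK* is transcribed.
So YilK is produced and active.
With repressor YilK bound, *oxaP* is not transcribed.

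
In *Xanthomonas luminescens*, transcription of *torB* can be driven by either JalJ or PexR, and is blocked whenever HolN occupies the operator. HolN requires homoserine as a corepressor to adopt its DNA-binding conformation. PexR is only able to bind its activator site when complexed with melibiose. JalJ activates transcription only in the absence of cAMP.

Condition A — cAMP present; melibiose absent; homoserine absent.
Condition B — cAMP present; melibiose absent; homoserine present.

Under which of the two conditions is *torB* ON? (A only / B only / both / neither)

Condition A:
cAMP is present, so JalJ is inactive.
Melibiose is absent, so PexR is inactive.
Homoserine is absent, so HolN is inactive.
No activator is available at the *torB* promoter, so *torB* is not transcribed.
→ *torB* is OFF in A.
Condition B:
cAMP is present, so JalJ is inactive.
Melibiose is absent, so PexR is inactive.
Homoserine is present, so HolN is active.
With repressor HolN bound, *torB* is not transcribed.
→ *torB* is OFF in B.

neither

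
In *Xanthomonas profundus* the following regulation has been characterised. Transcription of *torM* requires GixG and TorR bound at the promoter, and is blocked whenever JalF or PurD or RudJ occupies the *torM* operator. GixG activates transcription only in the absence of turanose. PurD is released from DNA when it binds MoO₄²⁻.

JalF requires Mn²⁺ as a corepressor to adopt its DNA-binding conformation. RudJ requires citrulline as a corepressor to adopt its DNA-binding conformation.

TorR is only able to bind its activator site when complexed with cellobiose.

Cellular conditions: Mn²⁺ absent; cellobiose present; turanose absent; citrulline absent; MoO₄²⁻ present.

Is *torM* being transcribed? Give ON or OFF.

Mn²⁺ is absent, so JalF is inactive.
MoO₄²⁻ is present, so PurD is inactive.
Citrulline is absent, so RudJ is inactive.
Turanose is absent, so GixG is active.
Cellobiose is present, so TorR is active.
No repressor is bound and GixG and TorR are active, so *torM* is transcribed.

ON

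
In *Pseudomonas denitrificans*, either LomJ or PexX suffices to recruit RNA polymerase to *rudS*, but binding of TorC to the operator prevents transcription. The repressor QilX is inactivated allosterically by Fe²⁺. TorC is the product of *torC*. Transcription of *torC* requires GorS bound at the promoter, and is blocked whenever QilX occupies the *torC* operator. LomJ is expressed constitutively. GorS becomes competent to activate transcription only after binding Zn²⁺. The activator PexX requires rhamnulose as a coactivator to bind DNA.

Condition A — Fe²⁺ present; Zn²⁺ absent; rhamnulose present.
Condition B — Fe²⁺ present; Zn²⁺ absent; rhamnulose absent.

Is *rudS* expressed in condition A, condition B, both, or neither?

Condition A:
Fe²⁺ is present, so QilX is inactive.
Zn²⁺ is absent, so GorS is inactive.
Required activator GorS is absent, so *torC* is not transcribed.
So TorC is not produced.
LomJ is produced constitutively and is active.
Rhamnulose is present, so PexX is active.
Activator LomJ is present, so *rudS* is transcribed.
→ *rudS* is ON in A.
Condition B:
Fe²⁺ is present, so QilX is inactive.
Zn²⁺ is absent, so GorS is inactive.
Required activator GorS is absent, so *torC* is not transcribed.
So TorC is not produced.
LomJ is produced constitutively and is active.
Rhamnulose is absent, so PexX is inactive.
Activator LomJ is present, so *rudS* is transcribed.
→ *rudS* is ON in B.

both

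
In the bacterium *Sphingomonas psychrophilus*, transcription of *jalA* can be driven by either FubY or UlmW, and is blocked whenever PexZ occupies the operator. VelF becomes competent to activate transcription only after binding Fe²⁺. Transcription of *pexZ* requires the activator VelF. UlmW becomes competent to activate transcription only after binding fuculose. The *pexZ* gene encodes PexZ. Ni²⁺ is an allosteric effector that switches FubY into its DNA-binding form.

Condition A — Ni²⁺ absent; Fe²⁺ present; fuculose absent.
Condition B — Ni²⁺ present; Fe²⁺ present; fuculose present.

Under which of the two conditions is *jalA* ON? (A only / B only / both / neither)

Condition A:
Ni²⁺ is absent, so FubY is inactive.
Fe²⁺ is present, so VelF is active.
No repressor is bound and VelF is active, so *pexZ* is transcribed.
So PexZ is produced and active.
Fuculose is absent, so UlmW is inactive.
With repressor PexZ bound, *jalA* is not transcribed.
→ *jalA* is OFF in A.
Condition B:
Ni²⁺ is present, so FubY is active.
Fe²⁺ is present, so VelF is active.
No repressor is bound and VelF is active, so *pexZ* is transcribed.
So PexZ is produced and active.
Fuculose is present, so UlmW is active.
With repressor PexZ bound, *jalA* is not transcribed.
→ *jalA* is OFF in B.

neither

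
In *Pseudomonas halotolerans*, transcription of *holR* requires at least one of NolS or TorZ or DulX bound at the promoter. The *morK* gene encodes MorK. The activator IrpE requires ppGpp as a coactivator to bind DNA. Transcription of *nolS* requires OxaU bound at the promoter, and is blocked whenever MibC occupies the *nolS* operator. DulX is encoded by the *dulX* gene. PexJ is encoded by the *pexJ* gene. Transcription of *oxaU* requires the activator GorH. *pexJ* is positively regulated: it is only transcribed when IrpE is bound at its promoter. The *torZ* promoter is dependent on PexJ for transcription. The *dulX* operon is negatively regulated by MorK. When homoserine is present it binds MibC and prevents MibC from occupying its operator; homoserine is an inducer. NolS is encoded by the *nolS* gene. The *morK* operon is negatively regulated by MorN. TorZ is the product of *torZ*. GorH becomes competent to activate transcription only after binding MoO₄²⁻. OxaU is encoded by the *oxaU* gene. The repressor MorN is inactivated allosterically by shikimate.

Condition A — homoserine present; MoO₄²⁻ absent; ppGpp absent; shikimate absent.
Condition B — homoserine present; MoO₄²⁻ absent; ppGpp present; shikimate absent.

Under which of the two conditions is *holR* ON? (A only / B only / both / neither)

Condition A:
Homoserine is present, so MibC is inactive.
MoO₄²⁻ is absent, so GorH is inactive.
Required activator GorH is absent, so *oxaU* is not transcribed.
So OxaU is not produced.
Required activator OxaU is absent, so *nolS* is not transcribed.
So NolS is not produced.
ppGpp is absent, so IrpE is inactive.
Required activator IrpE is absent, so *pexJ* is not transcribed.
So PexJ is not produced.
Required activator PexJ is absent, so *torZ* is not transcribed.
So TorZ is not produced.
Shikimate is absent, so MorN is active.
With repressor MorN bound, *morK* is not transcribed.
So MorK is not produced.
With no repressor bound, *dulX* is transcribed.
So DulX is produced and active.
Activator DulX is present, so *holR* is transcribed.
→ *holR* is ON in A.
Condition B:
Homoserine is present, so MibC is inactive.
MoO₄²⁻ is absent, so GorH is inactive.
Required activator GorH is absent, so *oxaU* is not transcribed.
So OxaU is not produced.
Required activator OxaU is absent, so *nolS* is not transcribed.
So NolS is not produced.
ppGpp is present, so IrpE is active.
No repressor is bound and IrpE is active, so *pexJ* is transcribed.
So PexJ is produced and active.
No repressor is bound and PexJ is active, so *torZ* is transcribed.
So TorZ is produced and active.
Shikimate is absent, so MorN is active.
With repressor MorN bound, *morK* is not transcribed.
So MorK is not produced.
With no repressor bound, *dulX* is transcribed.
So DulX is produced and active.
Activator TorZ is present, so *holR* is transcribed.
→ *holR* is ON in B.

both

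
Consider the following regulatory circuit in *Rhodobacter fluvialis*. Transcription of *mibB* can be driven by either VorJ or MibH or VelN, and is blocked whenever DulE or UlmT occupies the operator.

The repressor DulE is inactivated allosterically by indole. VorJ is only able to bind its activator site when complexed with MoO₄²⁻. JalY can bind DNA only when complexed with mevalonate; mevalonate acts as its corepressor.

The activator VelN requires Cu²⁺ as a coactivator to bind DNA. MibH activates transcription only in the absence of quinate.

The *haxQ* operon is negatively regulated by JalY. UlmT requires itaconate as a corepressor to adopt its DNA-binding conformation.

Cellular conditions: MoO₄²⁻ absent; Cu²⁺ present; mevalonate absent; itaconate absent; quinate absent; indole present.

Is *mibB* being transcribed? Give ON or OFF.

Indole is present, so DulE is inactive.
MoO₄²⁻ is absent, so VorJ is inactive.
Itaconate is absent, so UlmT is inactive.
Quinate is absent, so MibH is active.
Cu²⁺ is present, so VelN is active.
Activator MibH is present, so *mibB* is transcribed.

ON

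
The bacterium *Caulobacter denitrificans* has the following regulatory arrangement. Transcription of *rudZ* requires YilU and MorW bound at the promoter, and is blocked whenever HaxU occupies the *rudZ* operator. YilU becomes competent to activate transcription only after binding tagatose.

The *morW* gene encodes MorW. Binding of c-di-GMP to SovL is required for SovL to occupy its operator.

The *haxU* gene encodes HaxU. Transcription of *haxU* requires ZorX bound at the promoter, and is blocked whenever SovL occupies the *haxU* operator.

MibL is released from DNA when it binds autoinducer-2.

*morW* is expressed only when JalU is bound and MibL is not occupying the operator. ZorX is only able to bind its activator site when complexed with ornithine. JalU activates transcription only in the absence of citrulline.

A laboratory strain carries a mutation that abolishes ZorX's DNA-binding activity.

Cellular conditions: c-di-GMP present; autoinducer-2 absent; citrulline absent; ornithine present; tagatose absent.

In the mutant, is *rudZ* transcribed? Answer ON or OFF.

Tagatose is absent, so YilU is inactive.
Citrulline is absent, so JalU is active.
Autoinducer-2 is absent, so MibL is active.
With repressor MibL bound, *morW* is not transcribed.
So MorW is not produced.
c-di-GMP is present, so SovL is active.
ZorX is non-functional in this strain, so it has no effect.
With repressor SovL bound, *haxU* is not transcribed.
So HaxU is not produced.
Required activator YilU is absent, so *rudZ* is not transcribed.

OFF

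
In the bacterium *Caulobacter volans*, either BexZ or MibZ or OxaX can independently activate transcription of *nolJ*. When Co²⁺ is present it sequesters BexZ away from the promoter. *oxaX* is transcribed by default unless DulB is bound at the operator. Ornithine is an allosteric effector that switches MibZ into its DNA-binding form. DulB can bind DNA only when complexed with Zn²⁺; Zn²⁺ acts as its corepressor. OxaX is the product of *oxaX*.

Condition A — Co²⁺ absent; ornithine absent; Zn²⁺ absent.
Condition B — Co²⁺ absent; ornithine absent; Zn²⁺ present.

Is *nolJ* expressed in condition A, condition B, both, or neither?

both

Condition A:
Co²⁺ is absent, so BexZ is active.
Ornithine is absent, so MibZ is inactive.
Zn²⁺ is absent, so DulB is inactive.
With no repressor bound, *oxaX* is transcribed.
So OxaX is produced and active.
Activator BexZ is present, so *nolJ* is transcribed.
→ *nolJ* is ON in A.
Condition B:
Co²⁺ is absent, so BexZ is active.
Ornithine is absent, so MibZ is inactive.
Zn²⁺ is present, so DulB is active.
With repressor DulB bound, *oxaX* is not transcribed.
So OxaX is not produced.
Activator BexZ is present, so *nolJ* is transcribed.
→ *nolJ* is ON in B.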